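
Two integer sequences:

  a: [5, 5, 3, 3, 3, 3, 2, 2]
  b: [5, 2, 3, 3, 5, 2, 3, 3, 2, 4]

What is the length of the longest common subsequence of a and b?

Let dp[i][j] be the LCS length of the first i values of a and the first j values of b. dp[i][j] = dp[i-1][j-1]+1 when the i-th and j-th values match, else max(dp[i-1][j], dp[i][j-1]).
    ·  5  2  3  3  5  2  3  3  2  4
 ·  0  0  0  0  0  0  0  0  0  0  0
 5  0  1  1  1  1  1  1  1  1  1  1
 5  0  1  1  1  1  2  2  2  2  2  2
 3  0  1  1  2  2  2  2  3  3  3  3
 3  0  1  1  2  3  3  3  3  4  4  4
 3  0  1  1  2  3  3  3  4  4  4  4
 3  0  1  1  2  3  3  3  4  5  5  5
 2  0  1  2  2  3  3  4  4  5  6  6
 2  0  1  2  2  3  3  4  4  5  6  6
dp[8][10] = 6. One LCS (by backtracking along matches): 5, 3, 3, 3, 3, 2.

6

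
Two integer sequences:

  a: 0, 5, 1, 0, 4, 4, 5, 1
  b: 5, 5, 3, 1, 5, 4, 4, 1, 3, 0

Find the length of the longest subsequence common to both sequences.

5

Match 5 (a #2, b #2); then 1 (a #3, b #4); then 4 (a #5, b #6); then 4 (a #6, b #7); then 1 (a #8, b #8) — 5 values in the same relative order in both. The LCS DP gives dp[8][10] = 5, so this is optimal.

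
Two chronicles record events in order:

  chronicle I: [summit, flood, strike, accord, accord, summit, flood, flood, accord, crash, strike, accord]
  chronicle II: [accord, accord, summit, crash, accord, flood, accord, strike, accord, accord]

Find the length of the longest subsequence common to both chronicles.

7

Pick accord at chronicle I[4]=chronicle II[1], then accord at chronicle I[5]=chronicle II[2], then summit at chronicle I[6]=chronicle II[3], then flood at chronicle I[8]=chronicle II[6], then accord at chronicle I[9]=chronicle II[7], then strike at chronicle I[11]=chronicle II[8], then accord at chronicle I[12]=chronicle II[10]; all 7 events appear in both, in order. Since dp[12][10] = 7, nothing longer is possible.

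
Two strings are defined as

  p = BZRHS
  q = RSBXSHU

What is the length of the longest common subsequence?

2

Let dp[i][j] be the LCS length of the first i characters of p and the first j characters of q. dp[i][j] = dp[i-1][j-1]+1 when the i-th and j-th characters match, else max(dp[i-1][j], dp[i][j-1]).
    ·  R  S  B  X  S  H  U
 ·  0  0  0  0  0  0  0  0
 B  0  0  0  1  1  1  1  1
 Z  0  0  0  1  1  1  1  1
 R  0  1  1  1  1  1  1  1
 H  0  1  1  1  1  1  2  2
 S  0  1  2  2  2  2  2  2
dp[5][7] = 2. One LCS (by backtracking along matches): BH.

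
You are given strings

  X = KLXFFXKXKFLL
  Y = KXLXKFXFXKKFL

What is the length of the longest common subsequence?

Taking K [1,1], L [2,3], X [3,4], F [4,6], F [5,8], X [6,9], K [7,10], K [9,11], F [10,12], L [12,13] gives a common subsequence of length 10. dp[12][13] = 10 confirms this is the maximum.

10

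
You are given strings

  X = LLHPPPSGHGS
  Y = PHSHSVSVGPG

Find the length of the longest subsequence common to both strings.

4

Taking H (X #3, Y #4) → S (X #7, Y #7) → G (X #8, Y #9) → G (X #10, Y #11) gives a common subsequence of length 4. Since dp[11][11] = 4, nothing longer is possible.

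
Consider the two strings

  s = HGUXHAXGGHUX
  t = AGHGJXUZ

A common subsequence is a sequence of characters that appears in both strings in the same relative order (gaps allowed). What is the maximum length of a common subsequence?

4

Match H at s[1]=t[3]; then G at s[2]=t[4]; then X at s[7]=t[6]; then U at s[11]=t[7] — 4 characters in the same relative order in both. Since dp[12][8] = 4, nothing longer is possible.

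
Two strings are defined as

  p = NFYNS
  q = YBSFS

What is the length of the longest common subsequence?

2

Let dp[i][j] be the LCS length of the first i characters of p and the first j characters of q. dp[i][j] = dp[i-1][j-1]+1 when the i-th and j-th characters match, else max(dp[i-1][j], dp[i][j-1]).
    ·  Y  B  S  F  S
 ·  0  0  0  0  0  0
 N  0  0  0  0  0  0
 F  0  0  0  0  1  1
 Y  0  1  1  1  1  1
 N  0  1  1  1  1  1
 S  0  1  1  2  2  2
dp[5][5] = 2. One LCS (by backtracking along matches): FS.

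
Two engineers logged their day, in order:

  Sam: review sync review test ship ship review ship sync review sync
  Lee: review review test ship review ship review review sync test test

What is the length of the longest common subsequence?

8

Pick review [1,1], then review [3,2], then test [4,3], then ship [5,4], then ship [6,6], then review [7,7], then review [10,8], then sync [11,9]; all 8 tasks appear in both, in order. dp[11][11] = 8 confirms this is the maximum.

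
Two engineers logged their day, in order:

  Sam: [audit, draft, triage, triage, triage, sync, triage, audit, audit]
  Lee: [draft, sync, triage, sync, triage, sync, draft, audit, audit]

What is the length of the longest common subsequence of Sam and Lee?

6

Match draft (Sam #2, Lee #1), triage (Sam #3, Lee #3), triage (Sam #5, Lee #5), sync (Sam #6, Lee #6), audit (Sam #8, Lee #8), audit (Sam #9, Lee #9) — 6 tasks in the same relative order in both. The LCS DP gives dp[9][9] = 6, so this is optimal.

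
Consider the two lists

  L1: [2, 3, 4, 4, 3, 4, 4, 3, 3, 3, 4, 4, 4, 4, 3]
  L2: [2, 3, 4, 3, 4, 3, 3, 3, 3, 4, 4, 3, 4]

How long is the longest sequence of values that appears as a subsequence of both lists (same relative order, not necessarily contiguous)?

11

Taking 2 (L1 #1, L2 #1), 3 (L1 #2, L2 #2), 4 (L1 #3, L2 #3), 4 (L1 #4, L2 #5), 3 (L1 #5, L2 #6), 3 (L1 #8, L2 #7), 3 (L1 #9, L2 #8), 3 (L1 #10, L2 #9), 4 (L1 #11, L2 #10), 4 (L1 #12, L2 #11), 4 (L1 #14, L2 #13) gives a common subsequence of length 11. Since dp[15][13] = 11, nothing longer is possible.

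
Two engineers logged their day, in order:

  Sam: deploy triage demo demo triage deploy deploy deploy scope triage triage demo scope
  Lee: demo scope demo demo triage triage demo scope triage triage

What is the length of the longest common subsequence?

Match demo (Sam #3, Lee #3); then demo (Sam #4, Lee #4); then triage (Sam #5, Lee #6); then scope (Sam #9, Lee #8); then triage (Sam #10, Lee #9); then triage (Sam #11, Lee #10) — 6 tasks in the same relative order in both. Since dp[13][10] = 6, nothing longer is possible.

6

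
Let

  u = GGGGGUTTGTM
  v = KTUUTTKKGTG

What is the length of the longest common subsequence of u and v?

Let dp[i][j] be the LCS length of the first i characters of u and the first j characters of v. dp[i][j] = dp[i-1][j-1]+1 when the i-th and j-th characters match, else max(dp[i-1][j], dp[i][j-1]).
    ·  K  T  U  U  T  T  K  K  G  T  G
 ·  0  0  0  0  0  0  0  0  0  0  0  0
 G  0  0  0  0  0  0  0  0  0  1  1  1
 G  0  0  0  0  0  0  0  0  0  1  1  2
 G  0  0  0  0  0  0  0  0  0  1  1  2
 G  0  0  0  0  0  0  0  0  0  1  1  2
 G  0  0  0  0  0  0  0  0  0  1  1  2
 U  0  0  0  1  1  1  1  1  1  1  1  2
 T  0  0  1  1  1  2  2  2  2  2  2  2
 T  0  0  1  1  1  2  3  3  3  3  3  3
 G  0  0  1  1  1  2  3  3  3  4  4  4
 T  0  0  1  1  1  2  3  3  3  4  5  5
 M  0  0  1  1  1  2  3  3  3  4  5  5
dp[11][11] = 5. One LCS (by backtracking along matches): UTTGT.

5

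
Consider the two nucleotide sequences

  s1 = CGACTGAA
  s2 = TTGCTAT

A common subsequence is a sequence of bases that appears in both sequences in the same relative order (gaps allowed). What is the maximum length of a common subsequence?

4

Let dp[i][j] be the LCS length of the first i bases of s1 and the first j bases of s2. dp[i][j] = dp[i-1][j-1]+1 when the i-th and j-th bases match, else max(dp[i-1][j], dp[i][j-1]).
    ·  T  T  G  C  T  A  T
 ·  0  0  0  0  0  0  0  0
 C  0  0  0  0  1  1  1  1
 G  0  0  0  1  1  1  1  1
 A  0  0  0  1  1  1  2  2
 C  0  0  0  1  2  2  2  2
 T  0  1  1  1  2  3  3  3
 G  0  1  1  2  2  3  3  3
 A  0  1  1  2  2  3  4  4
 A  0  1  1  2  2  3  4  4
dp[8][7] = 4. One LCS (by backtracking along matches): GCTA.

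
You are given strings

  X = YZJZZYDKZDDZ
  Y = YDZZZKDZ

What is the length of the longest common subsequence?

7

Taking Y at X[1]=Y[1] → Z at X[2]=Y[3] → Z at X[4]=Y[4] → Z at X[5]=Y[5] → K at X[8]=Y[6] → D at X[11]=Y[7] → Z at X[12]=Y[8] gives a common subsequence of length 7. dp[12][8] = 7 confirms this is the maximum.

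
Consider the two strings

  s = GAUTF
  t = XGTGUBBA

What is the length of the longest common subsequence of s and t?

Pick G (s #1, t #4); then A (s #2, t #8); all 2 characters appear in both, in order. The LCS DP gives dp[5][8] = 2, so this is optimal.

2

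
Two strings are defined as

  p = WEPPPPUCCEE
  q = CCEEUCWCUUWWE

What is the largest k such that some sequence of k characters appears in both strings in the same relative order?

Let dp[i][j] be the LCS length of the first i characters of p and the first j characters of q. dp[i][j] = dp[i-1][j-1]+1 when the i-th and j-th characters match, else max(dp[i-1][j], dp[i][j-1]).
    ·  C  C  E  E  U  C  W  C  U  U  W  W  E
 ·  0  0  0  0  0  0  0  0  0  0  0  0  0  0
 W  0  0  0  0  0  0  0  1  1  1  1  1  1  1
 E  0  0  0  1  1  1  1  1  1  1  1  1  1  2
 P  0  0  0  1  1  1  1  1  1  1  1  1  1  2
 P  0  0  0  1  1  1  1  1  1  1  1  1  1  2
 P  0  0  0  1  1  1  1  1  1  1  1  1  1  2
 P  0  0  0  1  1  1  1  1  1  1  1  1  1  2
 U  0  0  0  1  1  2  2  2  2  2  2  2  2  2
 C  0  1  1  1  1  2  3  3  3  3  3  3  3  3
 C  0  1  2  2  2  2  3  3  4  4  4  4  4  4
 E  0  1  2  3  3  3  3  3  4  4  4  4  4  5
 E  0  1  2  3  4  4  4  4  4  4  4  4  4  5
dp[11][13] = 5. One LCS (by backtracking along matches): EUCCE.

5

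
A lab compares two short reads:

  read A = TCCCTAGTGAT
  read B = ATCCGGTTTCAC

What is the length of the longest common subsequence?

Let dp[i][j] be the LCS length of the first i bases of read A and the first j bases of read B. dp[i][j] = dp[i-1][j-1]+1 when the i-th and j-th bases match, else max(dp[i-1][j], dp[i][j-1]).
    ·  A  T  C  C  G  G  T  T  T  C  A  C
 ·  0  0  0  0  0  0  0  0  0  0  0  0  0
 T  0  0  1  1  1  1  1  1  1  1  1  1  1
 C  0  0  1  2  2  2  2  2  2  2  2  2  2
 C  0  0  1  2  3  3  3  3  3  3  3  3  3
 C  0  0  1  2  3  3  3  3  3  3  4  4  4
 T  0  0  1  2  3  3  3  4  4  4  4  4  4
 A  0  1  1  2  3  3  3  4  4  4  4  5  5
 G  0  1  1  2  3  4  4  4  4  4  4  5  5
 T  0  1  2  2  3  4  4  5  5  5  5  5  5
 G  0  1  2  2  3  4  5  5  5  5  5  5  5
 A  0  1  2  2  3  4  5  5  5  5  5  6  6
 T  0  1  2  2  3  4  5  6  6  6  6  6  6
dp[11][12] = 6. One LCS (by backtracking along matches): TCCTTA.

6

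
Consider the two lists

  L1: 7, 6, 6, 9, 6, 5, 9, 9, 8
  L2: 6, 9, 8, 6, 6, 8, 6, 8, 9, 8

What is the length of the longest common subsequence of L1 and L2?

Let dp[i][j] be the LCS length of the first i values of L1 and the first j values of L2. dp[i][j] = dp[i-1][j-1]+1 when the i-th and j-th values match, else max(dp[i-1][j], dp[i][j-1]).
    ·  6  9  8  6  6  8  6  8  9  8
 ·  0  0  0  0  0  0  0  0  0  0  0
 7  0  0  0  0  0  0  0  0  0  0  0
 6  0  1  1  1  1  1  1  1  1  1  1
 6  0  1  1  1  2  2  2  2  2  2  2
 9  0  1  2  2  2  2  2  2  2  3  3
 6  0  1  2  2  3  3  3  3  3  3  3
 5  0  1  2  2  3  3  3  3  3  3  3
 9  0  1  2  2  3  3  3  3  3  4  4
 9  0  1  2  2  3  3  3  3  3  4  4
 8  0  1  2  3  3  3  4  4  4  4  5
dp[9][10] = 5. One LCS (by backtracking along matches): 6, 6, 6, 9, 8.

5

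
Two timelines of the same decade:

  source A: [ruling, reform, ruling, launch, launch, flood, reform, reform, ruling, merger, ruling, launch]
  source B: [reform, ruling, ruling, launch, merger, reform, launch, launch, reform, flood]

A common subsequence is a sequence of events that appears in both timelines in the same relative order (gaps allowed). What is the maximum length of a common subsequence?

5

Pick ruling [1,3], then reform [2,6], then launch [4,7], then launch [5,8], then flood [6,10]; all 5 events appear in both, in order. The LCS DP gives dp[12][10] = 5, so this is optimal.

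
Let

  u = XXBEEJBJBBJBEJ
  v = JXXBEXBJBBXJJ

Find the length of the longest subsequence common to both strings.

10

Match X at u[1]=v[2], then X at u[2]=v[3], then B at u[3]=v[4], then E at u[4]=v[5], then B at u[7]=v[7], then J at u[8]=v[8], then B at u[9]=v[9], then B at u[10]=v[10], then J at u[11]=v[12], then J at u[14]=v[13] — 10 characters in the same relative order in both. dp[14][13] = 10 confirms this is the maximum.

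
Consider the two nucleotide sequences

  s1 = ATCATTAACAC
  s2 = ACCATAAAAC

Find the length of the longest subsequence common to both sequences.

8

One common subsequence of length 8: A (s1 #1, s2 #1); then C (s1 #3, s2 #3); then A (s1 #4, s2 #4); then T (s1 #5, s2 #5); then A (s1 #7, s2 #7); then A (s1 #8, s2 #8); then A (s1 #10, s2 #9); then C (s1 #11, s2 #10). Since dp[11][10] = 8, nothing longer is possible.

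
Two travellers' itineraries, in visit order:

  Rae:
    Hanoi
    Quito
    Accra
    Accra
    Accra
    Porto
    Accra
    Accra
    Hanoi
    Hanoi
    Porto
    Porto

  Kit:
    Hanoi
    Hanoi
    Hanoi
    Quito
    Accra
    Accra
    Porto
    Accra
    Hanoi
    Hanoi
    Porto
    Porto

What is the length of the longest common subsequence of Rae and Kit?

10

One common subsequence of length 10: Hanoi [1,3], Quito [2,4], Accra [4,5], Accra [5,6], Porto [6,7], Accra [8,8], Hanoi [9,9], Hanoi [10,10], Porto [11,11], Porto [12,12]. dp[12][12] = 10 confirms this is the maximum.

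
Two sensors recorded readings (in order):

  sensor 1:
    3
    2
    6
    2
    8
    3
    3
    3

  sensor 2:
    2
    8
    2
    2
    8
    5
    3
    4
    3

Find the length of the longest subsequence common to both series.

Taking 2 at sensor 1[2]=sensor 2[3], then 2 at sensor 1[4]=sensor 2[4], then 8 at sensor 1[5]=sensor 2[5], then 3 at sensor 1[6]=sensor 2[7], then 3 at sensor 1[8]=sensor 2[9] gives a common subsequence of length 5. dp[8][9] = 5 confirms this is the maximum.

5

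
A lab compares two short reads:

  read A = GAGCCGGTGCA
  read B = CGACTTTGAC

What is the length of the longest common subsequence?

Let dp[i][j] be the LCS length of the first i bases of read A and the first j bases of read B. dp[i][j] = dp[i-1][j-1]+1 when the i-th and j-th bases match, else max(dp[i-1][j], dp[i][j-1]).
    ·  C  G  A  C  T  T  T  G  A  C
 ·  0  0  0  0  0  0  0  0  0  0  0
 G  0  0  1  1  1  1  1  1  1  1  1
 A  0  0  1  2  2  2  2  2  2  2  2
 G  0  0  1  2  2  2  2  2  3  3  3
 C  0  1  1  2  3  3  3  3  3  3  4
 C  0  1  1  2  3  3  3  3  3  3  4
 G  0  1  2  2  3  3  3  3  4  4  4
 G  0  1  2  2  3  3  3  3  4  4  4
 T  0  1  2  2  3  4  4  4  4  4  4
 G  0  1  2  2  3  4  4  4  5  5  5
 C  0  1  2  2  3  4  4  4  5  5  6
 A  0  1  2  3  3  4  4  4  5  6  6
dp[11][10] = 6. One LCS (by backtracking along matches): GACTGC.

6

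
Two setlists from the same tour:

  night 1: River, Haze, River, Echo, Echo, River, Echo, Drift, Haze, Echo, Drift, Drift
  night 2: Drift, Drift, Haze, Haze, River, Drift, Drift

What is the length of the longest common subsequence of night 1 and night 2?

4

Pick Haze [2,4]; then River [6,5]; then Drift [11,6]; then Drift [12,7]; all 4 songs appear in both, in order. dp[12][7] = 4 confirms this is the maximum.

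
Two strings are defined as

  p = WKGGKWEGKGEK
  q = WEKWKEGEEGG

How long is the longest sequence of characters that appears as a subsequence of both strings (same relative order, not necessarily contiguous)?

Let dp[i][j] be the LCS length of the first i characters of p and the first j characters of q. dp[i][j] = dp[i-1][j-1]+1 when the i-th and j-th characters match, else max(dp[i-1][j], dp[i][j-1]).
    ·  W  E  K  W  K  E  G  E  E  G  G
 ·  0  0  0  0  0  0  0  0  0  0  0  0
 W  0  1  1  1  1  1  1  1  1  1  1  1
 K  0  1  1  2  2  2  2  2  2  2  2  2
 G  0  1  1  2  2  2  2  3  3  3  3  3
 G  0  1  1  2  2  2  2  3  3  3  4  4
 K  0  1  1  2  2  3  3  3  3  3  4  4
 W  0  1  1  2  3  3  3  3  3  3  4  4
 E  0  1  2  2  3  3  4  4  4  4  4  4
 G  0  1  2  2  3  3  4  5  5  5  5  5
 K  0  1  2  3  3  4  4  5  5  5  5  5
 G  0  1  2  3  3  4  4  5  5  5  6  6
 E  0  1  2  3  3  4  5  5  6  6  6  6
 K  0  1  2  3  3  4  5  5  6  6  6  6
dp[12][11] = 6. One LCS (by backtracking along matches): WKGEGG.

6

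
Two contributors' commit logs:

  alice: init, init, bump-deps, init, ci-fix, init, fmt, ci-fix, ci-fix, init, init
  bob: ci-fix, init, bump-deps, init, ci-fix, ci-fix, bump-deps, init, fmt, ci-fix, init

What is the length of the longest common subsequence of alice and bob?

8

Pick init at alice[2]=bob[2], bump-deps at alice[3]=bob[3], init at alice[4]=bob[4], ci-fix at alice[5]=bob[6], init at alice[6]=bob[8], fmt at alice[7]=bob[9], ci-fix at alice[9]=bob[10], init at alice[11]=bob[11]; all 8 commits appear in both, in order, and the DP table's final entry dp[11][11] is also 8, so no common subsequence is longer.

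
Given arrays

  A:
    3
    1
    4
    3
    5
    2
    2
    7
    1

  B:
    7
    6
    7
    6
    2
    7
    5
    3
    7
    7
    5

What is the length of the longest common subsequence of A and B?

2

Taking 3 [1,8], then 5 [5,11] gives a common subsequence of length 2. The LCS DP gives dp[9][11] = 2, so this is optimal.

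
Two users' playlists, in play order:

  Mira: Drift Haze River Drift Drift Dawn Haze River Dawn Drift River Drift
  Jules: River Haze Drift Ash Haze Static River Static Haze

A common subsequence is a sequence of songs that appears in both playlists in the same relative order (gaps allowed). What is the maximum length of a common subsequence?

Pick Drift (Mira #1, Jules #3); then Haze (Mira #2, Jules #5); then River (Mira #3, Jules #7); then Haze (Mira #7, Jules #9); all 4 songs appear in both, in order. The LCS DP gives dp[12][9] = 4, so this is optimal.

4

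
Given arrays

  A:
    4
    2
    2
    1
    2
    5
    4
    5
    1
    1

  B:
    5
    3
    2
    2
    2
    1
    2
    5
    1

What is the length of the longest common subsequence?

One common subsequence of length 6: 2 [2,4], 2 [3,5], 1 [4,6], 2 [5,7], 5 [8,8], 1 [10,9]. dp[10][9] = 6 confirms this is the maximum.

6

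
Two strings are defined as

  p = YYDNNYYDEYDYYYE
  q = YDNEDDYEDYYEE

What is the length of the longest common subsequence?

One common subsequence of length 9: Y at p[2]=q[1], then D at p[3]=q[2], then N at p[4]=q[3], then Y at p[7]=q[7], then E at p[9]=q[8], then D at p[11]=q[9], then Y at p[12]=q[10], then Y at p[13]=q[11], then E at p[15]=q[13], and the DP table's final entry dp[15][13] is also 9, so no common subsequence is longer.

9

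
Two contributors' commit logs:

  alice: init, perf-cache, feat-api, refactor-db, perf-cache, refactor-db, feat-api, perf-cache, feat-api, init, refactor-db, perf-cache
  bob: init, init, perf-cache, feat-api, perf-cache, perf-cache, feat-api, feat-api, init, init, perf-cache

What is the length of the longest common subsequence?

Pick init [1,2]; then perf-cache [2,3]; then feat-api [3,4]; then perf-cache [5,6]; then feat-api [7,7]; then feat-api [9,8]; then init [10,10]; then perf-cache [12,11]; all 8 commits appear in both, in order. The LCS DP gives dp[12][11] = 8, so this is optimal.

8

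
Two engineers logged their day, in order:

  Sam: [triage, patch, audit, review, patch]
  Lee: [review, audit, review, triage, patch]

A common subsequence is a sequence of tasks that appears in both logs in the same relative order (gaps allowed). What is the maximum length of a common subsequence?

3

One common subsequence of length 3: audit (Sam #3, Lee #2), then review (Sam #4, Lee #3), then patch (Sam #5, Lee #5). Since dp[5][5] = 3, nothing longer is possible.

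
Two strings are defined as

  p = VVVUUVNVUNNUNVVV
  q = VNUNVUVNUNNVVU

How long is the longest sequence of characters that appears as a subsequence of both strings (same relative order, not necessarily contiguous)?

10

Pick V at p[1]=q[1], then V at p[3]=q[5], then U at p[5]=q[6], then V at p[6]=q[7], then N at p[7]=q[8], then U at p[9]=q[9], then N at p[11]=q[10], then N at p[13]=q[11], then V at p[14]=q[12], then V at p[15]=q[13]; all 10 characters appear in both, in order. Since dp[16][14] = 10, nothing longer is possible.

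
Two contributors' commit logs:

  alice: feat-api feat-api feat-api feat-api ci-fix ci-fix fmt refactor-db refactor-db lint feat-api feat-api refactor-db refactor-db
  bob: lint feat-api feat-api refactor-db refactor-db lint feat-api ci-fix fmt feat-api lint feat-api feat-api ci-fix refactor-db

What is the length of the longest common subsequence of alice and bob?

9

One common subsequence of length 9: feat-api [1,2] → feat-api [2,3] → feat-api [4,7] → ci-fix [6,8] → fmt [7,9] → lint [10,11] → feat-api [11,12] → feat-api [12,13] → refactor-db [14,15]. The LCS DP gives dp[14][15] = 9, so this is optimal.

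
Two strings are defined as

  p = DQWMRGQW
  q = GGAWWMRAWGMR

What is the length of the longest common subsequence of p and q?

4

Match W [3,5] → M [4,6] → R [5,7] → G [6,10] — 4 characters in the same relative order in both. The LCS DP gives dp[8][12] = 4, so this is optimal.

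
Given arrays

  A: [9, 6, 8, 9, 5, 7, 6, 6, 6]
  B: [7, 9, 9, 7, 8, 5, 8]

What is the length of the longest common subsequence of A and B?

3

Pick 9 at A[1]=B[3]; then 8 at A[3]=B[5]; then 5 at A[5]=B[6]; all 3 values appear in both, in order. The LCS DP gives dp[9][7] = 3, so this is optimal.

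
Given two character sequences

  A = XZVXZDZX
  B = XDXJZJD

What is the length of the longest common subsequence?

4

Let dp[i][j] be the LCS length of the first i characters of A and the first j characters of B. dp[i][j] = dp[i-1][j-1]+1 when the i-th and j-th characters match, else max(dp[i-1][j], dp[i][j-1]).
    ·  X  D  X  J  Z  J  D
 ·  0  0  0  0  0  0  0  0
 X  0  1  1  1  1  1  1  1
 Z  0  1  1  1  1  2  2  2
 V  0  1  1  1  1  2  2  2
 X  0  1  1  2  2  2  2  2
 Z  0  1  1  2  2  3  3  3
 D  0  1  2  2  2  3  3  4
 Z  0  1  2  2  2  3  3  4
 X  0  1  2  3  3  3  3  4
dp[8][7] = 4. One LCS (by backtracking along matches): XXZD.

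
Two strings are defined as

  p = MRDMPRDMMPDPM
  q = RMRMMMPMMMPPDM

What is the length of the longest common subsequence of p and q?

Taking M at p[1]=q[2] → R at p[2]=q[3] → M at p[4]=q[6] → P at p[5]=q[7] → M at p[8]=q[9] → M at p[9]=q[10] → P at p[10]=q[12] → D at p[11]=q[13] → M at p[13]=q[14] gives a common subsequence of length 9, and the DP table's final entry dp[13][14] is also 9, so no common subsequence is longer.

9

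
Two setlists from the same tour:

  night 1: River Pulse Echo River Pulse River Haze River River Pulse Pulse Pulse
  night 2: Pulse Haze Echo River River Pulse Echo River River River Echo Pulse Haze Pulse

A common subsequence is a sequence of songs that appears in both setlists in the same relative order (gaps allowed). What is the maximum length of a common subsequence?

9

Match Pulse (night 1 #2, night 2 #1); then Echo (night 1 #3, night 2 #3); then River (night 1 #4, night 2 #5); then Pulse (night 1 #5, night 2 #6); then River (night 1 #6, night 2 #8); then River (night 1 #8, night 2 #9); then River (night 1 #9, night 2 #10); then Pulse (night 1 #10, night 2 #12); then Pulse (night 1 #12, night 2 #14) — 9 songs in the same relative order in both. The LCS DP gives dp[12][14] = 9, so this is optimal.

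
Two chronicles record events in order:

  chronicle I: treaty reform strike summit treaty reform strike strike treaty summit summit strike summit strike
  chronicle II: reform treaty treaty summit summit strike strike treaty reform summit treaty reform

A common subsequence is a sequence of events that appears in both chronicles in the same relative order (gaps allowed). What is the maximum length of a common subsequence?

7

Pick reform [2,1]; then treaty [5,2]; then treaty [9,3]; then summit [10,4]; then summit [11,5]; then strike [12,7]; then summit [13,10]; all 7 events appear in both, in order. The LCS DP gives dp[14][12] = 7, so this is optimal.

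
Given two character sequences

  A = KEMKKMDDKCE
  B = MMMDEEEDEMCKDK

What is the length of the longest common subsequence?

5

Match E (A #2, B #9), M (A #3, B #10), K (A #5, B #12), D (A #8, B #13), K (A #9, B #14) — 5 characters in the same relative order in both. Since dp[11][14] = 5, nothing longer is possible.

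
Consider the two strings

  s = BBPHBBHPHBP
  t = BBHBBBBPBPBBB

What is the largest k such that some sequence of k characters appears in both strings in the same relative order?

8

Match B [1,1]; then B [2,2]; then H [4,3]; then B [5,6]; then B [6,7]; then P [8,8]; then B [10,9]; then P [11,10] — 8 characters in the same relative order in both. Since dp[11][13] = 8, nothing longer is possible.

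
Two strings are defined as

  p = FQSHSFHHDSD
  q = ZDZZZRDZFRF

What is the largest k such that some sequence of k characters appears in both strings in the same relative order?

2

Let dp[i][j] be the LCS length of the first i characters of p and the first j characters of q. dp[i][j] = dp[i-1][j-1]+1 when the i-th and j-th characters match, else max(dp[i-1][j], dp[i][j-1]).
    ·  Z  D  Z  Z  Z  R  D  Z  F  R  F
 ·  0  0  0  0  0  0  0  0  0  0  0  0
 F  0  0  0  0  0  0  0  0  0  1  1  1
 Q  0  0  0  0  0  0  0  0  0  1  1  1
 S  0  0  0  0  0  0  0  0  0  1  1  1
 H  0  0  0  0  0  0  0  0  0  1  1  1
 S  0  0  0  0  0  0  0  0  0  1  1  1
 F  0  0  0  0  0  0  0  0  0  1  1  2
 H  0  0  0  0  0  0  0  0  0  1  1  2
 H  0  0  0  0  0  0  0  0  0  1  1  2
 D  0  0  1  1  1  1  1  1  1  1  1  2
 S  0  0  1  1  1  1  1  1  1  1  1  2
 D  0  0  1  1  1  1  1  2  2  2  2  2
dp[11][11] = 2. One LCS (by backtracking along matches): FF.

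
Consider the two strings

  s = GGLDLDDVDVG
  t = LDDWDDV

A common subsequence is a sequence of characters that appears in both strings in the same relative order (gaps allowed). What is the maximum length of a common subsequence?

6

Let dp[i][j] be the LCS length of the first i characters of s and the first j characters of t. dp[i][j] = dp[i-1][j-1]+1 when the i-th and j-th characters match, else max(dp[i-1][j], dp[i][j-1]).
    ·  L  D  D  W  D  D  V
 ·  0  0  0  0  0  0  0  0
 G  0  0  0  0  0  0  0  0
 G  0  0  0  0  0  0  0  0
 L  0  1  1  1  1  1  1  1
 D  0  1  2  2  2  2  2  2
 L  0  1  2  2  2  2  2  2
 D  0  1  2  3  3  3  3  3
 D  0  1  2  3  3  4  4  4
 V  0  1  2  3  3  4  4  5
 D  0  1  2  3  3  4  5  5
 V  0  1  2  3  3  4  5  6
 G  0  1  2  3  3  4  5  6
dp[11][7] = 6. One LCS (by backtracking along matches): LDDDDV.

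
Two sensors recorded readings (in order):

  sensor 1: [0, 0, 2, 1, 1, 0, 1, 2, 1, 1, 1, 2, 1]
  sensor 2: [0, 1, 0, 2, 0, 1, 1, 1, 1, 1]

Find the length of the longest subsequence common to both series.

9

Match 0 [1,1] → 0 [2,3] → 2 [3,4] → 0 [6,5] → 1 [7,6] → 1 [9,7] → 1 [10,8] → 1 [11,9] → 1 [13,10] — 9 values in the same relative order in both. dp[13][10] = 9 confirms this is the maximum.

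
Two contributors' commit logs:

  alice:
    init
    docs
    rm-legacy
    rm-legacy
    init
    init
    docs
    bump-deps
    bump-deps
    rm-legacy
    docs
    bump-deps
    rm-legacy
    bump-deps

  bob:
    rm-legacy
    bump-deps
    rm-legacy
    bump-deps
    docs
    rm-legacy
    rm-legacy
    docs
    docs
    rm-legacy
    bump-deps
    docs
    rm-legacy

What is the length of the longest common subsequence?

Pick docs [2,5], then rm-legacy [3,6], then rm-legacy [4,7], then docs [7,9], then bump-deps [9,11], then docs [11,12], then rm-legacy [13,13]; all 7 commits appear in both, in order. dp[14][13] = 7 confirms this is the maximum.

7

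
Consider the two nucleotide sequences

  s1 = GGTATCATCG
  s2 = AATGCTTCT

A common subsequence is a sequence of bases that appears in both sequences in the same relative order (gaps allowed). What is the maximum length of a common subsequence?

5

Match G at s1[1]=s2[4]; then T at s1[3]=s2[6]; then T at s1[5]=s2[7]; then C at s1[6]=s2[8]; then T at s1[8]=s2[9] — 5 bases in the same relative order in both, and the DP table's final entry dp[10][9] is also 5, so no common subsequence is longer.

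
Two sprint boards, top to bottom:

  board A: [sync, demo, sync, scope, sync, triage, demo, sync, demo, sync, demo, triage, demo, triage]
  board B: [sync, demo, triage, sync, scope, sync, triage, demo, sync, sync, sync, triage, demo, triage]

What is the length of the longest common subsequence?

Match sync (board A #1, board B #1) → demo (board A #2, board B #2) → sync (board A #3, board B #4) → scope (board A #4, board B #5) → sync (board A #5, board B #6) → triage (board A #6, board B #7) → demo (board A #7, board B #8) → sync (board A #8, board B #10) → sync (board A #10, board B #11) → triage (board A #12, board B #12) → demo (board A #13, board B #13) → triage (board A #14, board B #14) — 12 tasks in the same relative order in both. The LCS DP gives dp[14][14] = 12, so this is optimal.

12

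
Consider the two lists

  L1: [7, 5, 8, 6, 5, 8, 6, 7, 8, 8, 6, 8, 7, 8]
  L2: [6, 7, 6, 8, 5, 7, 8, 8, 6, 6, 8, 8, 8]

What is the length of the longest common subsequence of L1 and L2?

One common subsequence of length 9: 7 at L1[1]=L2[2] → 8 at L1[3]=L2[4] → 5 at L1[5]=L2[5] → 7 at L1[8]=L2[6] → 8 at L1[9]=L2[7] → 8 at L1[10]=L2[8] → 6 at L1[11]=L2[10] → 8 at L1[12]=L2[12] → 8 at L1[14]=L2[13]. dp[14][13] = 9 confirms this is the maximum.

9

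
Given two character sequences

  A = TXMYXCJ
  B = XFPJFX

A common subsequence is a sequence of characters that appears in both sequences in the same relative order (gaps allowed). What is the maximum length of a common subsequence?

2

Let dp[i][j] be the LCS length of the first i characters of A and the first j characters of B. dp[i][j] = dp[i-1][j-1]+1 when the i-th and j-th characters match, else max(dp[i-1][j], dp[i][j-1]).
    ·  X  F  P  J  F  X
 ·  0  0  0  0  0  0  0
 T  0  0  0  0  0  0  0
 X  0  1  1  1  1  1  1
 M  0  1  1  1  1  1  1
 Y  0  1  1  1  1  1  1
 X  0  1  1  1  1  1  2
 C  0  1  1  1  1  1  2
 J  0  1  1  1  2  2  2
dp[7][6] = 2. One LCS (by backtracking along matches): XX.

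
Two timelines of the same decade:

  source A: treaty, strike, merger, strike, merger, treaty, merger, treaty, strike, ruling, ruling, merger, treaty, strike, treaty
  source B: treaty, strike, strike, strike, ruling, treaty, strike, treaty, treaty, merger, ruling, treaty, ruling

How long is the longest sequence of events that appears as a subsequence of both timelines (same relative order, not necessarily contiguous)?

8

Taking treaty at source A[1]=source B[1] → strike at source A[2]=source B[2] → strike at source A[4]=source B[3] → strike at source A[9]=source B[4] → ruling at source A[11]=source B[5] → treaty at source A[13]=source B[6] → strike at source A[14]=source B[7] → treaty at source A[15]=source B[12] gives a common subsequence of length 8. Since dp[15][13] = 8, nothing longer is possible.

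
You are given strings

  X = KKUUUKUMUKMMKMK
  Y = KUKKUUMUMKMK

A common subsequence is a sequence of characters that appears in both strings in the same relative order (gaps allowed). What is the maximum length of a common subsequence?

10

Pick K (X #1, Y #3); then K (X #2, Y #4); then U (X #5, Y #5); then U (X #7, Y #6); then M (X #8, Y #7); then U (X #9, Y #8); then M (X #12, Y #9); then K (X #13, Y #10); then M (X #14, Y #11); then K (X #15, Y #12); all 10 characters appear in both, in order. Since dp[15][12] = 10, nothing longer is possible.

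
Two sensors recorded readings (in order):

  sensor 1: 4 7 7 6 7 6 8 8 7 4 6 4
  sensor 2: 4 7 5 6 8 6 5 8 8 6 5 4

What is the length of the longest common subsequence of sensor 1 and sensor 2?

Let dp[i][j] be the LCS length of the first i values of sensor 1 and the first j values of sensor 2. dp[i][j] = dp[i-1][j-1]+1 when the i-th and j-th values match, else max(dp[i-1][j], dp[i][j-1]).
    ·  4  7  5  6  8  6  5  8  8  6  5  4
 ·  0  0  0  0  0  0  0  0  0  0  0  0  0
 4  0  1  1  1  1  1  1  1  1  1  1  1  1
 7  0  1  2  2  2  2  2  2  2  2  2  2  2
 7  0  1  2  2  2  2  2  2  2  2  2  2  2
 6  0  1  2  2  3  3  3  3  3  3  3  3  3
 7  0  1  2  2  3  3  3  3  3  3  3  3  3
 6  0  1  2  2  3  3  4  4  4  4  4  4  4
 8  0  1  2  2  3  4  4  4  5  5  5  5  5
 8  0  1  2  2  3  4  4  4  5  6  6  6  6
 7  0  1  2  2  3  4  4  4  5  6  6  6  6
 4  0  1  2  2  3  4  4  4  5  6  6  6  7
 6  0  1  2  2  3  4  5  5  5  6  7  7  7
 4  0  1  2  2  3  4  5  5  5  6  7  7  8
dp[12][12] = 8. One LCS (by backtracking along matches): 4, 7, 6, 6, 8, 8, 6, 4.

8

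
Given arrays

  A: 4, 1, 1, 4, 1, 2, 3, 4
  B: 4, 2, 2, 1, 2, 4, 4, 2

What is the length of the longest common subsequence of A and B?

4

Let dp[i][j] be the LCS length of the first i values of A and the first j values of B. dp[i][j] = dp[i-1][j-1]+1 when the i-th and j-th values match, else max(dp[i-1][j], dp[i][j-1]).
    ·  4  2  2  1  2  4  4  2
 ·  0  0  0  0  0  0  0  0  0
 4  0  1  1  1  1  1  1  1  1
 1  0  1  1  1  2  2  2  2  2
 1  0  1  1  1  2  2  2  2  2
 4  0  1  1  1  2  2  3  3  3
 1  0  1  1  1  2  2  3  3  3
 2  0  1  2  2  2  3  3  3  4
 3  0  1  2  2  2  3  3  3  4
 4  0  1  2  2  2  3  4  4  4
dp[8][8] = 4. One LCS (by backtracking along matches): 4, 1, 4, 2.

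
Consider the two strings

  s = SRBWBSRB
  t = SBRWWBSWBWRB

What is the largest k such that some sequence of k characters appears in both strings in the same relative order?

Match S (s #1, t #1); then R (s #2, t #3); then B (s #3, t #6); then W (s #4, t #8); then B (s #5, t #9); then R (s #7, t #11); then B (s #8, t #12) — 7 characters in the same relative order in both. dp[8][12] = 7 confirms this is the maximum.

7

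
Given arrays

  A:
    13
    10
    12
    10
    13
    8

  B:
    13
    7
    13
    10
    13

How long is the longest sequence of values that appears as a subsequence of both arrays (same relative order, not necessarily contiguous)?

Match 13 (A #1, B #3) → 10 (A #4, B #4) → 13 (A #5, B #5) — 3 values in the same relative order in both. dp[6][5] = 3 confirms this is the maximum.

3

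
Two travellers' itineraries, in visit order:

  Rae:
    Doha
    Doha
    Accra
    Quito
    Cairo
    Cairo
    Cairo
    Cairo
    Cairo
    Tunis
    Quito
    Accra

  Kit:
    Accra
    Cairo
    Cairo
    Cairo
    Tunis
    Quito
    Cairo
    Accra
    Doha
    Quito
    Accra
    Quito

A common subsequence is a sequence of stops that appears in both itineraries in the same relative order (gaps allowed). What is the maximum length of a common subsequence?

7

Taking Accra [3,1] → Cairo [5,2] → Cairo [6,3] → Cairo [7,4] → Cairo [8,7] → Quito [11,10] → Accra [12,11] gives a common subsequence of length 7, and the DP table's final entry dp[12][12] is also 7, so no common subsequence is longer.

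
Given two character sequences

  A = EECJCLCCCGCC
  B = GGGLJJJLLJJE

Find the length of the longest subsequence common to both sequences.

Let dp[i][j] be the LCS length of the first i characters of A and the first j characters of B. dp[i][j] = dp[i-1][j-1]+1 when the i-th and j-th characters match, else max(dp[i-1][j], dp[i][j-1]).
    ·  G  G  G  L  J  J  J  L  L  J  J  E
 ·  0  0  0  0  0  0  0  0  0  0  0  0  0
 E  0  0  0  0  0  0  0  0  0  0  0  0  1
 E  0  0  0  0  0  0  0  0  0  0  0  0  1
 C  0  0  0  0  0  0  0  0  0  0  0  0  1
 J  0  0  0  0  0  1  1  1  1  1  1  1  1
 C  0  0  0  0  0  1  1  1  1  1  1  1  1
 L  0  0  0  0  1  1  1  1  2  2  2  2  2
 C  0  0  0  0  1  1  1  1  2  2  2  2  2
 C  0  0  0  0  1  1  1  1  2  2  2  2  2
 C  0  0  0  0  1  1  1  1  2  2  2  2  2
 G  0  1  1  1  1  1  1  1  2  2  2  2  2
 C  0  1  1  1  1  1  1  1  2  2  2  2  2
 C  0  1  1  1  1  1  1  1  2  2  2  2  2
dp[12][12] = 2. One LCS (by backtracking along matches): JL.

2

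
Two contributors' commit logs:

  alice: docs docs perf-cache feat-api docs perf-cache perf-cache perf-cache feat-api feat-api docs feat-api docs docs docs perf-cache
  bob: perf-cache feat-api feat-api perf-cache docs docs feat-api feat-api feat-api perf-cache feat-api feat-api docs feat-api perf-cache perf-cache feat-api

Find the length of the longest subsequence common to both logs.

9

One common subsequence of length 9: docs [1,5]; then docs [2,6]; then feat-api [4,9]; then perf-cache [8,10]; then feat-api [9,11]; then feat-api [10,12]; then docs [11,13]; then feat-api [12,14]; then perf-cache [16,16]. The LCS DP gives dp[16][17] = 9, so this is optimal.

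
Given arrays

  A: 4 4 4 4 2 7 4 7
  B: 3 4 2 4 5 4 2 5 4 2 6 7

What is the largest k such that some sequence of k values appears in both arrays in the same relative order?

Let dp[i][j] be the LCS length of the first i values of A and the first j values of B. dp[i][j] = dp[i-1][j-1]+1 when the i-th and j-th values match, else max(dp[i-1][j], dp[i][j-1]).
    ·  3  4  2  4  5  4  2  5  4  2  6  7
 ·  0  0  0  0  0  0  0  0  0  0  0  0  0
 4  0  0  1  1  1  1  1  1  1  1  1  1  1
 4  0  0  1  1  2  2  2  2  2  2  2  2  2
 4  0  0  1  1  2  2  3  3  3  3  3  3  3
 4  0  0  1  1  2  2  3  3  3  4  4  4  4
 2  0  0  1  2  2  2  3  4  4  4  5  5  5
 7  0  0  1  2  2  2  3  4  4  4  5  5  6
 4  0  0  1  2  3  3  3  4  4  5  5  5  6
 7  0  0  1  2  3  3  3  4  4  5  5  5  6
dp[8][12] = 6. One LCS (by backtracking along matches): 4, 4, 4, 4, 2, 7.

6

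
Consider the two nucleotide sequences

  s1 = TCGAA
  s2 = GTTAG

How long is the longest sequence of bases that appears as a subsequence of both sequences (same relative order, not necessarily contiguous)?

2

Match T (s1 #1, s2 #3) → G (s1 #3, s2 #5) — 2 bases in the same relative order in both. dp[5][5] = 2 confirms this is the maximum.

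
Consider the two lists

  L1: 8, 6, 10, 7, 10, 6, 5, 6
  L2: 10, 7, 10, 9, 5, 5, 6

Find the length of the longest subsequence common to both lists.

One common subsequence of length 5: 10 [3,1], 7 [4,2], 10 [5,3], 5 [7,6], 6 [8,7], and the DP table's final entry dp[8][7] is also 5, so no common subsequence is longer.

5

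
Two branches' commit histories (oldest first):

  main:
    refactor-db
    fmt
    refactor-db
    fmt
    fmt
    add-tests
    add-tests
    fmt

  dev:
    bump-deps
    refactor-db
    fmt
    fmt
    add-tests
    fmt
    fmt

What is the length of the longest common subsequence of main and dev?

One common subsequence of length 5: refactor-db (main #1, dev #2), fmt (main #2, dev #3), fmt (main #4, dev #4), fmt (main #5, dev #6), fmt (main #8, dev #7). Since dp[8][7] = 5, nothing longer is possible.

5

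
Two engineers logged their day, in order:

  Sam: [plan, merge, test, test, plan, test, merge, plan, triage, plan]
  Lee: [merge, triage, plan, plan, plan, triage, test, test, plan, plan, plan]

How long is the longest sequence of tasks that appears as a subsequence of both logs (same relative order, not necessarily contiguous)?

Match plan [1,5], test [3,7], test [4,8], plan [5,9], plan [8,10], plan [10,11] — 6 tasks in the same relative order in both, and the DP table's final entry dp[10][11] is also 6, so no common subsequence is longer.

6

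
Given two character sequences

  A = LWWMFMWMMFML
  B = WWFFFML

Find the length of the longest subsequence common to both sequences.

6

Let dp[i][j] be the LCS length of the first i characters of A and the first j characters of B. dp[i][j] = dp[i-1][j-1]+1 when the i-th and j-th characters match, else max(dp[i-1][j], dp[i][j-1]).
    ·  W  W  F  F  F  M  L
 ·  0  0  0  0  0  0  0  0
 L  0  0  0  0  0  0  0  1
 W  0  1  1  1  1  1  1  1
 W  0  1  2  2  2  2  2  2
 M  0  1  2  2  2  2  3  3
 F  0  1  2  3  3  3  3  3
 M  0  1  2  3  3  3  4  4
 W  0  1  2  3  3  3  4  4
 M  0  1  2  3  3  3  4  4
 M  0  1  2  3  3  3  4  4
 F  0  1  2  3  4  4  4  4
 M  0  1  2  3  4  4  5  5
 L  0  1  2  3  4  4  5  6
dp[12][7] = 6. One LCS (by backtracking along matches): WWFFML.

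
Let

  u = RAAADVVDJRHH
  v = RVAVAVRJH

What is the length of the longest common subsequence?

6

Taking R at u[1]=v[1], A at u[2]=v[3], A at u[4]=v[5], V at u[6]=v[6], J at u[9]=v[8], H at u[12]=v[9] gives a common subsequence of length 6. The LCS DP gives dp[12][9] = 6, so this is optimal.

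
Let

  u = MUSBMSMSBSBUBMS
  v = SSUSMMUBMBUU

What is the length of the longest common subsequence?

7

Match U [2,3]; then S [3,4]; then M [5,5]; then M [7,6]; then B [9,8]; then B [11,10]; then U [12,12] — 7 characters in the same relative order in both, and the DP table's final entry dp[15][12] is also 7, so no common subsequence is longer.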